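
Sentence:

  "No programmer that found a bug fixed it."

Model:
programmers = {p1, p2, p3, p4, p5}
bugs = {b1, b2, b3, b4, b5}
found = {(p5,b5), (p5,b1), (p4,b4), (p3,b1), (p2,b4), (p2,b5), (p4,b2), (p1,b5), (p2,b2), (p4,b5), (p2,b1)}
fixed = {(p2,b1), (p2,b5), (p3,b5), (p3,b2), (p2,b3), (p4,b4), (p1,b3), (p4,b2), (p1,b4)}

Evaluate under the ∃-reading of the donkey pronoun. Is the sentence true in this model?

"it" takes "a bug" as antecedent — a donkey pronoun bound across the clause boundary.
Truth condition: for no (p,b) with found(p,b) does fixed(p,b) hold.
Restrictor pairs — does the scope hold? (p1,b5):fails  (p2,b1):holds  (p2,b2):fails  (p2,b4):fails  (p2,b5):holds  (p3,b1):fails  (p4,b2):holds  (p4,b4):holds  (p4,b5):fails  (p5,b1):fails  (p5,b5):fails
Scope holds for 4 pair(s), so the sentence is false.

False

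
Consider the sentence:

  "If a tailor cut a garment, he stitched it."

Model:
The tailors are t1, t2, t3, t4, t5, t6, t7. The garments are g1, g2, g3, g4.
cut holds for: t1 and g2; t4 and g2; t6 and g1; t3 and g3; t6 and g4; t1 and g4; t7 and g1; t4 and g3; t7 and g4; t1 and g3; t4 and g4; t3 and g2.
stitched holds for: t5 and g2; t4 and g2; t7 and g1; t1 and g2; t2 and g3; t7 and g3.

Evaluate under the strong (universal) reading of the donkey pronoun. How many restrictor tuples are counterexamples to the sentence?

"it" takes "a garment" as antecedent — a donkey pronoun bound across the clause boundary.
Strong reading: for every (t,g) with cut(t,g), stitched(t,g).
Restrictor pairs: (t1,g2) ✓  (t1,g3) ✗  (t1,g4) ✗  (t3,g2) ✗  (t3,g3) ✗  (t4,g2) ✓  (t4,g3) ✗  (t4,g4) ✗  (t6,g1) ✗  (t6,g4) ✗  (t7,g1) ✓  (t7,g4) ✗
Counterexamples (restrictor pairs failing the scope): 9.

9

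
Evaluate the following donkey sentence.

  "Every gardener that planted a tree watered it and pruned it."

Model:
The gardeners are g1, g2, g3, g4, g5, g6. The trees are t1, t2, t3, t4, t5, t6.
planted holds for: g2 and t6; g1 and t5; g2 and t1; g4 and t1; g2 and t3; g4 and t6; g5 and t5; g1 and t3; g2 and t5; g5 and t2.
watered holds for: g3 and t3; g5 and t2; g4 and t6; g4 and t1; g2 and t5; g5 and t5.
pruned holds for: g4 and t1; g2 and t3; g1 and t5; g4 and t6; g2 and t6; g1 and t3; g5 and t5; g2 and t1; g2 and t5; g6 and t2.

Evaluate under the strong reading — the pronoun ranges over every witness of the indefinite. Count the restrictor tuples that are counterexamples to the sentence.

"it" takes "a tree" as antecedent — a donkey pronoun bound across the clause boundary.
Strong reading: for every (g,t) with planted(g,t), watered(g,t) ∧ pruned(g,t).
Restrictor pairs: (g1,t3) ✗  (g1,t5) ✗  (g2,t1) ✗  (g2,t3) ✗  (g2,t5) ✓  (g2,t6) ✗  (g4,t1) ✓  (g4,t6) ✓  (g5,t2) ✗  (g5,t5) ✓
Counterexamples (restrictor pairs failing the scope): 6.

6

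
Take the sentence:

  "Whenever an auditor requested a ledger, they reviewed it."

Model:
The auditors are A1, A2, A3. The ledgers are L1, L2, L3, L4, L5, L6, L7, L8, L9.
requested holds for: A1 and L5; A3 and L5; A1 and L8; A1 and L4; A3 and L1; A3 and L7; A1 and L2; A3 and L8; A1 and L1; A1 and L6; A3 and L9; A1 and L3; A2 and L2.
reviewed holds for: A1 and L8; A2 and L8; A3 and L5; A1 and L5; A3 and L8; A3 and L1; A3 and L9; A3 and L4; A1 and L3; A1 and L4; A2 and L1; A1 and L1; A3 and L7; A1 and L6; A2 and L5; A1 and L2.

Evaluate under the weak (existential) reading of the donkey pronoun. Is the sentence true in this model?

False

"it" takes "a ledger" as antecedent — a donkey pronoun bound across the clause boundary.
Weak reading: every auditor a with some requested-ledger has at least one requested-ledger l such that reviewed(a,l).
Per auditor: A1:✓  A2:✗  A3:✓
A2 has no witness among its requested-ledgers.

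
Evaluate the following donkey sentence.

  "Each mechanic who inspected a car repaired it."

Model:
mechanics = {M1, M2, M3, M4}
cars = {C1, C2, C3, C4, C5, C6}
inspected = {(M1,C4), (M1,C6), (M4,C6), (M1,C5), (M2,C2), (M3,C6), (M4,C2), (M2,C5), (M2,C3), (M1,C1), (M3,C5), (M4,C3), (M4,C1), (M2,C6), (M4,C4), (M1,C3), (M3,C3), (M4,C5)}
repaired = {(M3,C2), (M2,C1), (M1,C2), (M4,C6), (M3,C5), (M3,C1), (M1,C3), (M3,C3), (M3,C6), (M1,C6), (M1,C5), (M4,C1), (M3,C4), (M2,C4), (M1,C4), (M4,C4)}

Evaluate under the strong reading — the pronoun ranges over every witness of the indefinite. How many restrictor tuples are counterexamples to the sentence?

8

"it" takes "a car" as antecedent — a donkey pronoun bound across the clause boundary.
Strong reading: for every (m,c) with inspected(m,c), repaired(m,c).
Restrictor pairs: (M1,C1) ✗  (M1,C3) ✓  (M1,C4) ✓  (M1,C5) ✓  (M1,C6) ✓  (M2,C2) ✗  (M2,C3) ✗  (M2,C5) ✗  (M2,C6) ✗  (M3,C3) ✓  (M3,C5) ✓  (M3,C6) ✓  (M4,C1) ✓  (M4,C2) ✗  (M4,C3) ✗  (M4,C4) ✓  (M4,C5) ✗  (M4,C6) ✓
Counterexamples (restrictor pairs failing the scope): 8.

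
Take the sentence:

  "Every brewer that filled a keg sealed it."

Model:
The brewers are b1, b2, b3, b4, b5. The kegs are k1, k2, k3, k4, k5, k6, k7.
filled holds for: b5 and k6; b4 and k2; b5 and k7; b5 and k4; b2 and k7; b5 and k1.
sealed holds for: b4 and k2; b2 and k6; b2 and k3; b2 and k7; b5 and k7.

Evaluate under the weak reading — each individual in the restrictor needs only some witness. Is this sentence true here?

True

"it" takes "a keg" as antecedent — a donkey pronoun bound across the clause boundary.
Weak reading: every brewer b with some filled-keg has at least one filled-keg k such that sealed(b,k).
Per brewer: b2:✓  b4:✓  b5:✓
Every brewer in the restrictor has a witness.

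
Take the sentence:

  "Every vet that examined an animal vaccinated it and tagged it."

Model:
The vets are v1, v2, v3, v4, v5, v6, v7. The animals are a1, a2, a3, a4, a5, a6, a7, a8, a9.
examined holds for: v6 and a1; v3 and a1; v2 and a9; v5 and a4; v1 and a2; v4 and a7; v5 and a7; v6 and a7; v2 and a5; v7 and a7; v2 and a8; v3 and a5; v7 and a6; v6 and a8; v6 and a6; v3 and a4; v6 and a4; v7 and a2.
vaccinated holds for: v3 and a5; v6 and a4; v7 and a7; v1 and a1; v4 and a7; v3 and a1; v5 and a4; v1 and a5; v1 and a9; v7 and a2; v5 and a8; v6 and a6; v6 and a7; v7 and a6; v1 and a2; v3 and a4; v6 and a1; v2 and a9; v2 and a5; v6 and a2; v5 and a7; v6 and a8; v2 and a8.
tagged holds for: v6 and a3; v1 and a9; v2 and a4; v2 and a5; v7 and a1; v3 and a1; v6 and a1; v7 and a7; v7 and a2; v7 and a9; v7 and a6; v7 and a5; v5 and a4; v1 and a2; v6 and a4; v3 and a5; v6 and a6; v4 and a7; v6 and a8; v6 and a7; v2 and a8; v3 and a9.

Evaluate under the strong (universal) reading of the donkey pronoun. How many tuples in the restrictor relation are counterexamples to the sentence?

3

"it" takes "an animal" as antecedent — a donkey pronoun bound across the clause boundary.
Strong reading: for every (v,a) with examined(v,a), vaccinated(v,a) ∧ tagged(v,a).
Restrictor pairs: (v1,a2) ✓  (v2,a5) ✓  (v2,a8) ✓  (v2,a9) ✗  (v3,a1) ✓  (v3,a4) ✗  (v3,a5) ✓  (v4,a7) ✓  (v5,a4) ✓  (v5,a7) ✗  (v6,a1) ✓  (v6,a4) ✓  (v6,a6) ✓  (v6,a7) ✓  (v6,a8) ✓  (v7,a2) ✓  (v7,a6) ✓  (v7,a7) ✓
Counterexamples (restrictor pairs failing the scope): 3.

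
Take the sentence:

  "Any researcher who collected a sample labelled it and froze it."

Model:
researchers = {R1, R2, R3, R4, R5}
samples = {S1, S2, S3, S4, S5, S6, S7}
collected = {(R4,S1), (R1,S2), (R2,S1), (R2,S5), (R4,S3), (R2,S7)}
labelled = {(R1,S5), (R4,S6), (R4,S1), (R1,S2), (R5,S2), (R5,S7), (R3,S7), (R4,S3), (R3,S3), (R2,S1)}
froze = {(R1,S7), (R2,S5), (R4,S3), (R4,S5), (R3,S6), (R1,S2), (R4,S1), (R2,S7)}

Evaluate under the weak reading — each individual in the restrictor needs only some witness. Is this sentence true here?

False

"it" takes "a sample" as antecedent — a donkey pronoun bound across the clause boundary.
Weak reading: every researcher r with some collected-sample has at least one collected-sample s such that labelled(r,s) ∧ froze(r,s).
Per researcher: R1:✓  R2:✗  R4:✓
R2 has no witness among its collected-samples.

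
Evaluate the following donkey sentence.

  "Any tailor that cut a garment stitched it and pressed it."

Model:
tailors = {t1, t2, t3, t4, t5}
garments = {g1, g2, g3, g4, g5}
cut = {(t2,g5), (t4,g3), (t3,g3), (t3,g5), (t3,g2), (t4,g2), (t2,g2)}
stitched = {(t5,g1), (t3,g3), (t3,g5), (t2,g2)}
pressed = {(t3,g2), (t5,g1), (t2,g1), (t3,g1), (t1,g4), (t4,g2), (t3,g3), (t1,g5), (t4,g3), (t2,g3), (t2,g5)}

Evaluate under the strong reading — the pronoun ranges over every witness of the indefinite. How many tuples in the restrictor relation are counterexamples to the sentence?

"it" takes "a garment" as antecedent — a donkey pronoun bound across the clause boundary.
Strong reading: for every (t,g) with cut(t,g), stitched(t,g) ∧ pressed(t,g).
Restrictor pairs: (t2,g2) ✗  (t2,g5) ✗  (t3,g2) ✗  (t3,g3) ✓  (t3,g5) ✗  (t4,g2) ✗  (t4,g3) ✗
Counterexamples (restrictor pairs failing the scope): 6.

6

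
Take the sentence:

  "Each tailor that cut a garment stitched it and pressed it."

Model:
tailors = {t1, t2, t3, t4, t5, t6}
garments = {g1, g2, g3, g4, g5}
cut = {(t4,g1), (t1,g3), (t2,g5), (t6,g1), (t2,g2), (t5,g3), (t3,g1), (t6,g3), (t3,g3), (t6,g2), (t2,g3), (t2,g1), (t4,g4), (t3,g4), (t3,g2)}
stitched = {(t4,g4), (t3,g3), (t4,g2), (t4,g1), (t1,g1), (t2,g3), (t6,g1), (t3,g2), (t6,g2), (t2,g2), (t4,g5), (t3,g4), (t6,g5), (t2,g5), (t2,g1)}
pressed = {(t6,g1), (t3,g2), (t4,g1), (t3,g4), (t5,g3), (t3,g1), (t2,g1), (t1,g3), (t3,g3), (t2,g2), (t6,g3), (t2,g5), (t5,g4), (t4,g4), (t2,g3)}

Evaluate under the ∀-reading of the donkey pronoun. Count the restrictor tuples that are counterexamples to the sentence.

"it" takes "a garment" as antecedent — a donkey pronoun bound across the clause boundary.
Strong reading: for every (t,g) with cut(t,g), stitched(t,g) ∧ pressed(t,g).
Restrictor pairs: (t1,g3) ✗  (t2,g1) ✓  (t2,g2) ✓  (t2,g3) ✓  (t2,g5) ✓  (t3,g1) ✗  (t3,g2) ✓  (t3,g3) ✓  (t3,g4) ✓  (t4,g1) ✓  (t4,g4) ✓  (t5,g3) ✗  (t6,g1) ✓  (t6,g2) ✗  (t6,g3) ✗
Counterexamples (restrictor pairs failing the scope): 5.

5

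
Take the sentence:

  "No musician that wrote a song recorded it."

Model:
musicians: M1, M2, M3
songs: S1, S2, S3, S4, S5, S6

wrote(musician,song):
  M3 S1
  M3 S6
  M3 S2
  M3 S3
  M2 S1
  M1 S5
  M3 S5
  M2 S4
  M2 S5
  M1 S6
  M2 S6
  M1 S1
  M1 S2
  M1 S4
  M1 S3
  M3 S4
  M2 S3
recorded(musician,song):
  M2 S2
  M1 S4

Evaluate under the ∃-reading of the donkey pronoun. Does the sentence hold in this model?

"it" takes "a song" as antecedent — a donkey pronoun bound across the clause boundary.
Truth condition: for no (m,s) with wrote(m,s) does recorded(m,s) hold.
Restrictor pairs — does the scope hold? (M1,S1):fails  (M1,S2):fails  (M1,S3):fails  (M1,S4):holds  (M1,S5):fails  (M1,S6):fails  (M2,S1):fails  (M2,S3):fails  (M2,S4):fails  (M2,S5):fails  (M2,S6):fails  (M3,S1):fails  (M3,S2):fails  (M3,S3):fails  (M3,S4):fails  (M3,S5):fails  (M3,S6):fails
Scope holds for 1 pair(s), so the sentence is false.

False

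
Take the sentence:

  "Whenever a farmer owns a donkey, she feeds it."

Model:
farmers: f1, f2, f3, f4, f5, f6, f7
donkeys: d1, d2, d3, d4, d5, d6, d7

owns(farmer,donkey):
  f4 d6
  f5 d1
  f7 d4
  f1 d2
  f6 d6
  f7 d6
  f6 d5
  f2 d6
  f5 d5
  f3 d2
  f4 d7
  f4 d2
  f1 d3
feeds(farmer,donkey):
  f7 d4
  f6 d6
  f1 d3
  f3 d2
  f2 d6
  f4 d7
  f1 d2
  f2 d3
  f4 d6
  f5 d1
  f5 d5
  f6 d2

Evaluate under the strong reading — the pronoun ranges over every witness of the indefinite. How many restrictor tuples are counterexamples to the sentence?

"it" takes "a donkey" as antecedent — a donkey pronoun bound across the clause boundary.
Strong reading: for every (f,d) with owns(f,d), feeds(f,d).
Restrictor pairs: (f1,d2) ✓  (f1,d3) ✓  (f2,d6) ✓  (f3,d2) ✓  (f4,d2) ✗  (f4,d6) ✓  (f4,d7) ✓  (f5,d1) ✓  (f5,d5) ✓  (f6,d5) ✗  (f6,d6) ✓  (f7,d4) ✓  (f7,d6) ✗
Counterexamples (restrictor pairs failing the scope): 3.

3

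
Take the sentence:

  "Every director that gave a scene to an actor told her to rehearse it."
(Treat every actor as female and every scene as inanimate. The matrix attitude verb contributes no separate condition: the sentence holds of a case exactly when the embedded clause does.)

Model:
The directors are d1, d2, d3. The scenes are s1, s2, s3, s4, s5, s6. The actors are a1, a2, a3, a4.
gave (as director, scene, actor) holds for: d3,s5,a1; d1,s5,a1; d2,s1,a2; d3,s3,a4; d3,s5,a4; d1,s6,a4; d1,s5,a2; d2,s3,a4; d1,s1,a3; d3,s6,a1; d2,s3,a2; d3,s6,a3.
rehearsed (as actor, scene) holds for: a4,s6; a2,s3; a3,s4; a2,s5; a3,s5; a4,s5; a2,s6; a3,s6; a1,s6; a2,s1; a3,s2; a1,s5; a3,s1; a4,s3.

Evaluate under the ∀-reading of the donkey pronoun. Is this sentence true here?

"her" takes "an actor" as antecedent and "it" takes "a scene"; both are donkey pronouns co-varying with the restrictor.
Strong reading: for every (d,s,a) with gave(d,s,a), rehearsed(a,s).
Restrictor triples: (d1,s1,a3)→rehearsed(a3,s1) ✓  (d1,s5,a1)→rehearsed(a1,s5) ✓  (d1,s5,a2)→rehearsed(a2,s5) ✓  (d1,s6,a4)→rehearsed(a4,s6) ✓  (d2,s1,a2)→rehearsed(a2,s1) ✓  (d2,s3,a2)→rehearsed(a2,s3) ✓  (d2,s3,a4)→rehearsed(a4,s3) ✓  (d3,s3,a4)→rehearsed(a4,s3) ✓  (d3,s5,a1)→rehearsed(a1,s5) ✓  (d3,s5,a4)→rehearsed(a4,s5) ✓  (d3,s6,a1)→rehearsed(a1,s6) ✓  (d3,s6,a3)→rehearsed(a3,s6) ✓
Every restrictor triple satisfies the scope.

True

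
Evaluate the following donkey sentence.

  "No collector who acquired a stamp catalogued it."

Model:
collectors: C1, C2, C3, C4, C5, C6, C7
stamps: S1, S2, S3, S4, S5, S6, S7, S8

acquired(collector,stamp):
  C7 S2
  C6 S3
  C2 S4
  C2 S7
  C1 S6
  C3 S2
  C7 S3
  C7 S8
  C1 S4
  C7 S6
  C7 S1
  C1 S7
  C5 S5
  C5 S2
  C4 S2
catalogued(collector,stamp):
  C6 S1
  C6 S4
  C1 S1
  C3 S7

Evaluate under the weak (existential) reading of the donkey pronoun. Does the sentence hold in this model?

"it" takes "a stamp" as antecedent — a donkey pronoun bound across the clause boundary.
Truth condition: for no (c,s) with acquired(c,s) does catalogued(c,s) hold.
Restrictor pairs — does the scope hold? (C1,S4):fails  (C1,S6):fails  (C1,S7):fails  (C2,S4):fails  (C2,S7):fails  (C3,S2):fails  (C4,S2):fails  (C5,S2):fails  (C5,S5):fails  (C6,S3):fails  (C7,S1):fails  (C7,S2):fails  (C7,S3):fails  (C7,S6):fails  (C7,S8):fails
Scope holds for no restrictor pair, so the sentence is true.

True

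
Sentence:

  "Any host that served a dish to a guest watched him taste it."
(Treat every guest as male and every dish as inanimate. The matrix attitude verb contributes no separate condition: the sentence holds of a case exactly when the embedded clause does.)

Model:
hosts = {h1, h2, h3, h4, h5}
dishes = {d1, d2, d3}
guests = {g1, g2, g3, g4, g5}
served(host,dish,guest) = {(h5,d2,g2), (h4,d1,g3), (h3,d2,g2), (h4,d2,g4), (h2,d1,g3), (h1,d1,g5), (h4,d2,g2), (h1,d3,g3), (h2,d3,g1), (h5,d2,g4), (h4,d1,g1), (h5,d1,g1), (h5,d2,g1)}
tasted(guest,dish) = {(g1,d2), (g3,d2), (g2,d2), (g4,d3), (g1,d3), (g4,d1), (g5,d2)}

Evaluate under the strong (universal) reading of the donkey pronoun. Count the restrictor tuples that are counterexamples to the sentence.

8

"him" takes "a guest" as antecedent and "it" takes "a dish"; both are donkey pronouns co-varying with the restrictor.
Strong reading: for every (h,d,g) with served(h,d,g), tasted(g,d).
Restrictor triples: (h1,d1,g5)→tasted(g5,d1) ✗  (h1,d3,g3)→tasted(g3,d3) ✗  (h2,d1,g3)→tasted(g3,d1) ✗  (h2,d3,g1)→tasted(g1,d3) ✓  (h3,d2,g2)→tasted(g2,d2) ✓  (h4,d1,g1)→tasted(g1,d1) ✗  (h4,d1,g3)→tasted(g3,d1) ✗  (h4,d2,g2)→tasted(g2,d2) ✓  (h4,d2,g4)→tasted(g4,d2) ✗  (h5,d1,g1)→tasted(g1,d1) ✗  (h5,d2,g1)→tasted(g1,d2) ✓  (h5,d2,g2)→tasted(g2,d2) ✓  (h5,d2,g4)→tasted(g4,d2) ✗
Counterexamples (restrictor triples failing the scope): 8.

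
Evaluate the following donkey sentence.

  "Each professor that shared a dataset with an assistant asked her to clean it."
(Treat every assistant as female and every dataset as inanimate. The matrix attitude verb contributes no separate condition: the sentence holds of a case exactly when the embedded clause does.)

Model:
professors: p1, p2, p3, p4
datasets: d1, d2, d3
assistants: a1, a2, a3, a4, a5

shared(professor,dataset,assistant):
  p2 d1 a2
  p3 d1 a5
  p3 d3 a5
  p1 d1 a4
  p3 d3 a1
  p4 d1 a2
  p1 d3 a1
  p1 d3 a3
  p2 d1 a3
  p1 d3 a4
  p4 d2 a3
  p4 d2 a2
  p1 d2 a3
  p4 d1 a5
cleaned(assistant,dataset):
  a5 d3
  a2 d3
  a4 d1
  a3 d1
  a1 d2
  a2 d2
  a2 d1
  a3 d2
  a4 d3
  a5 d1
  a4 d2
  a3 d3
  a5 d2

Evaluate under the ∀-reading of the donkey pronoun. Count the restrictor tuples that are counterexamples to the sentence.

2

"her" takes "an assistant" as antecedent and "it" takes "a dataset"; both are donkey pronouns co-varying with the restrictor.
Strong reading: for every (p,d,a) with shared(p,d,a), cleaned(a,d).
Restrictor triples: (p1,d1,a4)→cleaned(a4,d1) ✓  (p1,d2,a3)→cleaned(a3,d2) ✓  (p1,d3,a1)→cleaned(a1,d3) ✗  (p1,d3,a3)→cleaned(a3,d3) ✓  (p1,d3,a4)→cleaned(a4,d3) ✓  (p2,d1,a2)→cleaned(a2,d1) ✓  (p2,d1,a3)→cleaned(a3,d1) ✓  (p3,d1,a5)→cleaned(a5,d1) ✓  (p3,d3,a1)→cleaned(a1,d3) ✗  (p3,d3,a5)→cleaned(a5,d3) ✓  (p4,d1,a2)→cleaned(a2,d1) ✓  (p4,d1,a5)→cleaned(a5,d1) ✓  (p4,d2,a2)→cleaned(a2,d2) ✓  (p4,d2,a3)→cleaned(a3,d2) ✓
Counterexamples (restrictor triples failing the scope): 2.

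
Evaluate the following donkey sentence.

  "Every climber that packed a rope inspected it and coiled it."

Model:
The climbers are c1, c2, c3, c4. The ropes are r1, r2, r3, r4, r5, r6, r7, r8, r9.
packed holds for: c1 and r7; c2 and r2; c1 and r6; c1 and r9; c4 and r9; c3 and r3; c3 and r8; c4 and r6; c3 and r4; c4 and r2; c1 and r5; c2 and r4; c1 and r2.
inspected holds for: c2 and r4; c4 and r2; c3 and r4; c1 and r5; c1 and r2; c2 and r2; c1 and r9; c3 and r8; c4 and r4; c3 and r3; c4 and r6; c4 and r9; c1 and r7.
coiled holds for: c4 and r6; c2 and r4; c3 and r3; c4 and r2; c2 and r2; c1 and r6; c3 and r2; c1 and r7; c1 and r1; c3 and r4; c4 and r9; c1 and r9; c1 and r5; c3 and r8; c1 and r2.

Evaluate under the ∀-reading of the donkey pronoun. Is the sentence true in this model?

"it" takes "a rope" as antecedent — a donkey pronoun bound across the clause boundary.
Strong reading: for every (c,r) with packed(c,r), inspected(c,r) ∧ coiled(c,r).
Restrictor pairs: (c1,r2) ✓  (c1,r5) ✓  (c1,r6) ✗  (c1,r7) ✓  (c1,r9) ✓  (c2,r2) ✓  (c2,r4) ✓  (c3,r3) ✓  (c3,r4) ✓  (c3,r8) ✓  (c4,r2) ✓  (c4,r6) ✓  (c4,r9) ✓
Counterexample: (c1,r6) is in packed but fails the scope.

False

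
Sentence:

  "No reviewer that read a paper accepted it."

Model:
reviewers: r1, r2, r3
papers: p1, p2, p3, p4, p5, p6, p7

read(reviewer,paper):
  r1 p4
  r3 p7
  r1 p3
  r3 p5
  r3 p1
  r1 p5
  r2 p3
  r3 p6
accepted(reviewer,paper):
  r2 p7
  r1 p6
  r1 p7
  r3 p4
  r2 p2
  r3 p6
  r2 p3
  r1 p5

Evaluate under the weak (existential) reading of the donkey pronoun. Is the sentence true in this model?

False

"it" takes "a paper" as antecedent — a donkey pronoun bound across the clause boundary.
Truth condition: for no (r,p) with read(r,p) does accepted(r,p) hold.
Restrictor pairs — does the scope hold? (r1,p3):fails  (r1,p4):fails  (r1,p5):holds  (r2,p3):holds  (r3,p1):fails  (r3,p5):fails  (r3,p6):holds  (r3,p7):fails
Scope holds for 3 pair(s), so the sentence is false.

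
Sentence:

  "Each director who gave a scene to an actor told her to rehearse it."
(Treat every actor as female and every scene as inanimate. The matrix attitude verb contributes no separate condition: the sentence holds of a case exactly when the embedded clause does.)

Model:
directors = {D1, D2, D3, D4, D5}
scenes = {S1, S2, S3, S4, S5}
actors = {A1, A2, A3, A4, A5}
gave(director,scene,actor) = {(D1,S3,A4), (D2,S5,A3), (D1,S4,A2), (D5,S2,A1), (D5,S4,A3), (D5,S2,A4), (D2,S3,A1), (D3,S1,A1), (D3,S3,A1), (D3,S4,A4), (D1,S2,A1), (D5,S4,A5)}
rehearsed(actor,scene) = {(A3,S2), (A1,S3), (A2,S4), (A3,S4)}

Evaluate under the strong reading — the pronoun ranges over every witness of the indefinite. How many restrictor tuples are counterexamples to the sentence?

8

"her" takes "an actor" as antecedent and "it" takes "a scene"; both are donkey pronouns co-varying with the restrictor.
Strong reading: for every (d,s,a) with gave(d,s,a), rehearsed(a,s).
Restrictor triples: (D1,S2,A1)→rehearsed(A1,S2) ✗  (D1,S3,A4)→rehearsed(A4,S3) ✗  (D1,S4,A2)→rehearsed(A2,S4) ✓  (D2,S3,A1)→rehearsed(A1,S3) ✓  (D2,S5,A3)→rehearsed(A3,S5) ✗  (D3,S1,A1)→rehearsed(A1,S1) ✗  (D3,S3,A1)→rehearsed(A1,S3) ✓  (D3,S4,A4)→rehearsed(A4,S4) ✗  (D5,S2,A1)→rehearsed(A1,S2) ✗  (D5,S2,A4)→rehearsed(A4,S2) ✗  (D5,S4,A3)→rehearsed(A3,S4) ✓  (D5,S4,A5)→rehearsed(A5,S4) ✗
Counterexamples (restrictor triples failing the scope): 8.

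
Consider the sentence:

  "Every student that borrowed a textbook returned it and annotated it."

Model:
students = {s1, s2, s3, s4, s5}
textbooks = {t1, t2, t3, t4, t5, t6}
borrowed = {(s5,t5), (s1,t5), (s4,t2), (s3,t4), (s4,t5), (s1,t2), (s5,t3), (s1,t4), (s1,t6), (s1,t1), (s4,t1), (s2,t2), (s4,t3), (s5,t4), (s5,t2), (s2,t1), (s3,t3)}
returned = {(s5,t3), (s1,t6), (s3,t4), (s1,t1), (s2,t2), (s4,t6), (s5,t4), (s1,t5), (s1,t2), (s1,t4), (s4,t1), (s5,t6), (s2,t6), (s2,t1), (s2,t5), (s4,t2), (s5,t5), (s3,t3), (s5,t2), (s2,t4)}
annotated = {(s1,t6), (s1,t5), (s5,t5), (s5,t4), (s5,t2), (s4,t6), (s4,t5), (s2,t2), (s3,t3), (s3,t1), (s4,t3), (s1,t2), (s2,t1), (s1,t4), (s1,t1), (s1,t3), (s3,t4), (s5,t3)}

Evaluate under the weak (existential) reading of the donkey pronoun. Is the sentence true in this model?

False

"it" takes "a textbook" as antecedent — a donkey pronoun bound across the clause boundary.
Weak reading: every student s with some borrowed-textbook has at least one borrowed-textbook t such that returned(s,t) ∧ annotated(s,t).
Per student: s1:✓  s2:✓  s3:✓  s4:✗  s5:✓
s4 has no witness among its borrowed-textbooks.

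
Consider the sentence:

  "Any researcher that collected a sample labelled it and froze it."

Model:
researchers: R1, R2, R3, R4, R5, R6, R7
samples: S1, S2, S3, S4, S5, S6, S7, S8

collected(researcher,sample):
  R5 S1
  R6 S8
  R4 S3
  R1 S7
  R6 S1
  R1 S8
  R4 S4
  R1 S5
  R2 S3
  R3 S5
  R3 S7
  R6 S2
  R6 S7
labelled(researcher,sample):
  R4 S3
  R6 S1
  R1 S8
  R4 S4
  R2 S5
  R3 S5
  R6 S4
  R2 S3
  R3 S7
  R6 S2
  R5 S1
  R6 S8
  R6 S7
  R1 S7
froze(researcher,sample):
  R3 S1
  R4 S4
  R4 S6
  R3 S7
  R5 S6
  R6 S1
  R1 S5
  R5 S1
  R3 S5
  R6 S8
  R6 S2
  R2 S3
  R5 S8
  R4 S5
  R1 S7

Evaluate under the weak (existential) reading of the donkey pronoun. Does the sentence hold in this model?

True

"it" takes "a sample" as antecedent — a donkey pronoun bound across the clause boundary.
Weak reading: every researcher r with some collected-sample has at least one collected-sample s such that labelled(r,s) ∧ froze(r,s).
Per researcher: R1:✓  R2:✓  R3:✓  R4:✓  R5:✓  R6:✓
Every researcher in the restrictor has a witness.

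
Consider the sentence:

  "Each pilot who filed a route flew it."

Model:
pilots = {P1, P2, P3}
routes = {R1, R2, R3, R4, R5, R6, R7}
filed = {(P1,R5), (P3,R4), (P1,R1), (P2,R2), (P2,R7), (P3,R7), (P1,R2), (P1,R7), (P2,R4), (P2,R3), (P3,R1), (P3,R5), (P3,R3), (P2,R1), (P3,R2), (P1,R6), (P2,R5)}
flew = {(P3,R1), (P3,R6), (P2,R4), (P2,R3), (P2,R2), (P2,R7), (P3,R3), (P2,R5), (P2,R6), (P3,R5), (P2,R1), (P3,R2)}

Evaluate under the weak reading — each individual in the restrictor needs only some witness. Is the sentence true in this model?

False

"it" takes "a route" as antecedent — a donkey pronoun bound across the clause boundary.
Weak reading: every pilot p with some filed-route has at least one filed-route r such that flew(p,r).
Per pilot: P1:✗  P2:✓  P3:✓
P1 has no witness among its filed-routes.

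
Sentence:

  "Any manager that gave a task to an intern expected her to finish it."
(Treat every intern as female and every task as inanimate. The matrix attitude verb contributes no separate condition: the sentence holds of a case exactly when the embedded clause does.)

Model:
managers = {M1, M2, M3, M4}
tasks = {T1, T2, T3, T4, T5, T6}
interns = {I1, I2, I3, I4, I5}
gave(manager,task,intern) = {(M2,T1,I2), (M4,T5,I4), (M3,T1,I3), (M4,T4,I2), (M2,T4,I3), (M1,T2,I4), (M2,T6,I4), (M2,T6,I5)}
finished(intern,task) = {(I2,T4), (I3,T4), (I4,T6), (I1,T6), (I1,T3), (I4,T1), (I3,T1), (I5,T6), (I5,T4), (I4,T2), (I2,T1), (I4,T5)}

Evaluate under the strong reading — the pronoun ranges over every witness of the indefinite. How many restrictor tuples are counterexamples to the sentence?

0

"her" takes "an intern" as antecedent and "it" takes "a task"; both are donkey pronouns co-varying with the restrictor.
Strong reading: for every (m,t,i) with gave(m,t,i), finished(i,t).
Restrictor triples: (M1,T2,I4)→finished(I4,T2) ✓  (M2,T1,I2)→finished(I2,T1) ✓  (M2,T4,I3)→finished(I3,T4) ✓  (M2,T6,I4)→finished(I4,T6) ✓  (M2,T6,I5)→finished(I5,T6) ✓  (M3,T1,I3)→finished(I3,T1) ✓  (M4,T4,I2)→finished(I2,T4) ✓  (M4,T5,I4)→finished(I4,T5) ✓
Counterexamples (restrictor triples failing the scope): 0.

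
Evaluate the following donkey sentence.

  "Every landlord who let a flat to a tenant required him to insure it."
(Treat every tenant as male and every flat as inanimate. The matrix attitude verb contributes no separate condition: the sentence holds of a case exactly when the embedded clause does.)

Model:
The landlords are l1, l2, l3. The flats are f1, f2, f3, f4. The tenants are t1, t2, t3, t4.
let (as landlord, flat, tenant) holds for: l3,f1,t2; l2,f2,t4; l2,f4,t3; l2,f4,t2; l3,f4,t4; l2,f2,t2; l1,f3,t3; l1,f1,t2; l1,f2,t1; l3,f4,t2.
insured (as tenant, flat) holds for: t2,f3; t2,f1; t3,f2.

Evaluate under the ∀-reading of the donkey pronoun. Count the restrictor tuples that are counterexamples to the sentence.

"him" takes "a tenant" as antecedent and "it" takes "a flat"; both are donkey pronouns co-varying with the restrictor.
Strong reading: for every (l,f,t) with let(l,f,t), insured(t,f).
Restrictor triples: (l1,f1,t2)→insured(t2,f1) ✓  (l1,f2,t1)→insured(t1,f2) ✗  (l1,f3,t3)→insured(t3,f3) ✗  (l2,f2,t2)→insured(t2,f2) ✗  (l2,f2,t4)→insured(t4,f2) ✗  (l2,f4,t2)→insured(t2,f4) ✗  (l2,f4,t3)→insured(t3,f4) ✗  (l3,f1,t2)→insured(t2,f1) ✓  (l3,f4,t2)→insured(t2,f4) ✗  (l3,f4,t4)→insured(t4,f4) ✗
Counterexamples (restrictor triples failing the scope): 8.

8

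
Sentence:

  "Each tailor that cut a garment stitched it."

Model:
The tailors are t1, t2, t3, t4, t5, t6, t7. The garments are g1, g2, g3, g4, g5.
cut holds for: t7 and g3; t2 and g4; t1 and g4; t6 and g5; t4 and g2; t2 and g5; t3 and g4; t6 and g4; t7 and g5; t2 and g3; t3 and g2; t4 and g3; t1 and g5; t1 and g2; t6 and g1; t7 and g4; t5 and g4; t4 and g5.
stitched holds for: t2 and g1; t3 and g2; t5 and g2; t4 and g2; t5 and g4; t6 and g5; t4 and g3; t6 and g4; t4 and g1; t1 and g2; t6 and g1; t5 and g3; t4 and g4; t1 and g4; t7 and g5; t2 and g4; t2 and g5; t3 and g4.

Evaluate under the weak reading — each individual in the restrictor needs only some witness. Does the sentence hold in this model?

"it" takes "a garment" as antecedent — a donkey pronoun bound across the clause boundary.
Weak reading: every tailor t with some cut-garment has at least one cut-garment g such that stitched(t,g).
Per tailor: t1:✓  t2:✓  t3:✓  t4:✓  t5:✓  t6:✓  t7:✓
Every tailor in the restrictor has a witness.

True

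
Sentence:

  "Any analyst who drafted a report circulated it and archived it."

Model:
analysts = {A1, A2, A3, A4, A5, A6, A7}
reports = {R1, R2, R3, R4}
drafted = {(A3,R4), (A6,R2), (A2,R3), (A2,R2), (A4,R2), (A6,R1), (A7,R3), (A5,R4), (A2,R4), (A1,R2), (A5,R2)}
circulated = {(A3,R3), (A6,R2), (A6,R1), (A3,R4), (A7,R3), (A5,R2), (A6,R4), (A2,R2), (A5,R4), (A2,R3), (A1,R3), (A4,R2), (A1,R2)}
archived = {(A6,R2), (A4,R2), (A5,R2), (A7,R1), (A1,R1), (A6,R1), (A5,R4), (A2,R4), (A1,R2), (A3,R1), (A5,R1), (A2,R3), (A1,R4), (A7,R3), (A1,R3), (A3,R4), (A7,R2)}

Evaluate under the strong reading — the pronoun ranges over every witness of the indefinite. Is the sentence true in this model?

"it" takes "a report" as antecedent — a donkey pronoun bound across the clause boundary.
Strong reading: for every (a,r) with drafted(a,r), circulated(a,r) ∧ archived(a,r).
Restrictor pairs: (A1,R2) ✓  (A2,R2) ✗  (A2,R3) ✓  (A2,R4) ✗  (A3,R4) ✓  (A4,R2) ✓  (A5,R2) ✓  (A5,R4) ✓  (A6,R1) ✓  (A6,R2) ✓  (A7,R3) ✓
Counterexample: (A2,R2) is in drafted but fails the scope.

False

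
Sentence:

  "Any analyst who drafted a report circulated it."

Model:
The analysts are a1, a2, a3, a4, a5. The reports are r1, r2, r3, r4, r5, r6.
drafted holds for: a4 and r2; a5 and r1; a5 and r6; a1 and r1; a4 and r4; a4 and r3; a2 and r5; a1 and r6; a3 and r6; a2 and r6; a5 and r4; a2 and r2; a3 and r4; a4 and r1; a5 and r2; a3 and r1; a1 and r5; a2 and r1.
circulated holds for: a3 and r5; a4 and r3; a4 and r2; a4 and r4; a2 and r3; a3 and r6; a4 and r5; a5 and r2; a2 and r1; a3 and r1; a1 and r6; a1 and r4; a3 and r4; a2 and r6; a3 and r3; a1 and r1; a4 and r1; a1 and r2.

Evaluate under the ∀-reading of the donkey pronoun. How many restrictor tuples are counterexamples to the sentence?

"it" takes "a report" as antecedent — a donkey pronoun bound across the clause boundary.
Strong reading: for every (a,r) with drafted(a,r), circulated(a,r).
Restrictor pairs: (a1,r1) ✓  (a1,r5) ✗  (a1,r6) ✓  (a2,r1) ✓  (a2,r2) ✗  (a2,r5) ✗  (a2,r6) ✓  (a3,r1) ✓  (a3,r4) ✓  (a3,r6) ✓  (a4,r1) ✓  (a4,r2) ✓  (a4,r3) ✓  (a4,r4) ✓  (a5,r1) ✗  (a5,r2) ✓  (a5,r4) ✗  (a5,r6) ✗
Counterexamples (restrictor pairs failing the scope): 6.

6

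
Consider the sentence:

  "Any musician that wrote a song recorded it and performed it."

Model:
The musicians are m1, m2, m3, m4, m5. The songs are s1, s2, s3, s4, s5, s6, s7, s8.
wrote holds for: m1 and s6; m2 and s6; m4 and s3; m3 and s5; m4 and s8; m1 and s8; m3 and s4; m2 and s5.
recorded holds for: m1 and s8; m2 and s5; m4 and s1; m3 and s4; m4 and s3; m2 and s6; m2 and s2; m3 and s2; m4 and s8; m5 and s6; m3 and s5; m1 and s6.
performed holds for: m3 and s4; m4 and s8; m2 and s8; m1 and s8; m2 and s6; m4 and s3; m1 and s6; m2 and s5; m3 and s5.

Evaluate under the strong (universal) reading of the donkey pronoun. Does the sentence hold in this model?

True

"it" takes "a song" as antecedent — a donkey pronoun bound across the clause boundary.
Strong reading: for every (m,s) with wrote(m,s), recorded(m,s) ∧ performed(m,s).
Restrictor pairs: (m1,s6) ✓  (m1,s8) ✓  (m2,s5) ✓  (m2,s6) ✓  (m3,s4) ✓  (m3,s5) ✓  (m4,s3) ✓  (m4,s8) ✓
Every restrictor pair satisfies the scope.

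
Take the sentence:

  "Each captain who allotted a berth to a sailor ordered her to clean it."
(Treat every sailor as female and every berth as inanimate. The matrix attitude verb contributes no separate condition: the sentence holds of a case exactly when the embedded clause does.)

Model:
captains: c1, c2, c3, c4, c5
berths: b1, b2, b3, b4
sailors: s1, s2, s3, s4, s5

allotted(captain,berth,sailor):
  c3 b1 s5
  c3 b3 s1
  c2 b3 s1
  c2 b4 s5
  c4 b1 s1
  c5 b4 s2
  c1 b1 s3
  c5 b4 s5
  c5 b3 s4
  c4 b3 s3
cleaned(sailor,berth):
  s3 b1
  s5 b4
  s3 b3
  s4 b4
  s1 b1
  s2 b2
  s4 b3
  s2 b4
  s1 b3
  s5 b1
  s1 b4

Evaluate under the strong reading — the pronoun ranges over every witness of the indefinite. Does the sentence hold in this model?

"her" takes "a sailor" as antecedent and "it" takes "a berth"; both are donkey pronouns co-varying with the restrictor.
Strong reading: for every (c,b,s) with allotted(c,b,s), cleaned(s,b).
Restrictor triples: (c1,b1,s3)→cleaned(s3,b1) ✓  (c2,b3,s1)→cleaned(s1,b3) ✓  (c2,b4,s5)→cleaned(s5,b4) ✓  (c3,b1,s5)→cleaned(s5,b1) ✓  (c3,b3,s1)→cleaned(s1,b3) ✓  (c4,b1,s1)→cleaned(s1,b1) ✓  (c4,b3,s3)→cleaned(s3,b3) ✓  (c5,b3,s4)→cleaned(s4,b3) ✓  (c5,b4,s2)→cleaned(s2,b4) ✓  (c5,b4,s5)→cleaned(s5,b4) ✓
Every restrictor triple satisfies the scope.

True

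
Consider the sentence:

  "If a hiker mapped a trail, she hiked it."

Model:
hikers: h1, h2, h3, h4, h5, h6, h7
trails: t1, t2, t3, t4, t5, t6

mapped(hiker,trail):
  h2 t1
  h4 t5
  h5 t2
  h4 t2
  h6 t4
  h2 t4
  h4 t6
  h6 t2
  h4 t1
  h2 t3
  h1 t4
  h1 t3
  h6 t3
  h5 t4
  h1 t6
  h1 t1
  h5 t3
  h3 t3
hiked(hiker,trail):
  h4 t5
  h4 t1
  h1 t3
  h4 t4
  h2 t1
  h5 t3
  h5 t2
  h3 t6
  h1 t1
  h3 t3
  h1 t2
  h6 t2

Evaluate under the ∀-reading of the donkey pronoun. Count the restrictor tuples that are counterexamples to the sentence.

"it" takes "a trail" as antecedent — a donkey pronoun bound across the clause boundary.
Strong reading: for every (h,t) with mapped(h,t), hiked(h,t).
Restrictor pairs: (h1,t1) ✓  (h1,t3) ✓  (h1,t4) ✗  (h1,t6) ✗  (h2,t1) ✓  (h2,t3) ✗  (h2,t4) ✗  (h3,t3) ✓  (h4,t1) ✓  (h4,t2) ✗  (h4,t5) ✓  (h4,t6) ✗  (h5,t2) ✓  (h5,t3) ✓  (h5,t4) ✗  (h6,t2) ✓  (h6,t3) ✗  (h6,t4) ✗
Counterexamples (restrictor pairs failing the scope): 9.

9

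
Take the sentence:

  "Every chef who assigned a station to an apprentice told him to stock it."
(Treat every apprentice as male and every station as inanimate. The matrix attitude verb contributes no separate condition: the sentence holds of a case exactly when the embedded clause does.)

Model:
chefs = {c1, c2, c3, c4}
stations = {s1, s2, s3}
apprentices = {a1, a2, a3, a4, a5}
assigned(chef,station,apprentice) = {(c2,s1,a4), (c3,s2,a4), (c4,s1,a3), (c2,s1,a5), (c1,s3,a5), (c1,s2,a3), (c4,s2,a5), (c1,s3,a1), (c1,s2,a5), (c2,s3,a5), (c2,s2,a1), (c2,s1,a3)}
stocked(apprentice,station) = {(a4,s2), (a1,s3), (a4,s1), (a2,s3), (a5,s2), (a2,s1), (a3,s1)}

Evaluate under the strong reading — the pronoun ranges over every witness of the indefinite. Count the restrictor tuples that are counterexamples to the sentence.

5

"him" takes "an apprentice" as antecedent and "it" takes "a station"; both are donkey pronouns co-varying with the restrictor.
Strong reading: for every (c,s,a) with assigned(c,s,a), stocked(a,s).
Restrictor triples: (c1,s2,a3)→stocked(a3,s2) ✗  (c1,s2,a5)→stocked(a5,s2) ✓  (c1,s3,a1)→stocked(a1,s3) ✓  (c1,s3,a5)→stocked(a5,s3) ✗  (c2,s1,a3)→stocked(a3,s1) ✓  (c2,s1,a4)→stocked(a4,s1) ✓  (c2,s1,a5)→stocked(a5,s1) ✗  (c2,s2,a1)→stocked(a1,s2) ✗  (c2,s3,a5)→stocked(a5,s3) ✗  (c3,s2,a4)→stocked(a4,s2) ✓  (c4,s1,a3)→stocked(a3,s1) ✓  (c4,s2,a5)→stocked(a5,s2) ✓
Counterexamples (restrictor triples failing the scope): 5.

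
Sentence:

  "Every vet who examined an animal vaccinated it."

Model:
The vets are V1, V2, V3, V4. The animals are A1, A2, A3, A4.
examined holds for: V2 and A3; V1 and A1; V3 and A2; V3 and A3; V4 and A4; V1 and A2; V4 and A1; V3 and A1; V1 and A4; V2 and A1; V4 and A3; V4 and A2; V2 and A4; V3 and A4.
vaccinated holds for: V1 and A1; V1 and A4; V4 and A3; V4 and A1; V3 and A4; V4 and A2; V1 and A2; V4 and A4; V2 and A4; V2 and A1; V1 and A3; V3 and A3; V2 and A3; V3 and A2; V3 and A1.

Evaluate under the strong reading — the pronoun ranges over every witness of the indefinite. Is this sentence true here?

True

"it" takes "an animal" as antecedent — a donkey pronoun bound across the clause boundary.
Strong reading: for every (v,a) with examined(v,a), vaccinated(v,a).
Restrictor pairs: (V1,A1) ✓  (V1,A2) ✓  (V1,A4) ✓  (V2,A1) ✓  (V2,A3) ✓  (V2,A4) ✓  (V3,A1) ✓  (V3,A2) ✓  (V3,A3) ✓  (V3,A4) ✓  (V4,A1) ✓  (V4,A2) ✓  (V4,A3) ✓  (V4,A4) ✓
Every restrictor pair satisfies the scope.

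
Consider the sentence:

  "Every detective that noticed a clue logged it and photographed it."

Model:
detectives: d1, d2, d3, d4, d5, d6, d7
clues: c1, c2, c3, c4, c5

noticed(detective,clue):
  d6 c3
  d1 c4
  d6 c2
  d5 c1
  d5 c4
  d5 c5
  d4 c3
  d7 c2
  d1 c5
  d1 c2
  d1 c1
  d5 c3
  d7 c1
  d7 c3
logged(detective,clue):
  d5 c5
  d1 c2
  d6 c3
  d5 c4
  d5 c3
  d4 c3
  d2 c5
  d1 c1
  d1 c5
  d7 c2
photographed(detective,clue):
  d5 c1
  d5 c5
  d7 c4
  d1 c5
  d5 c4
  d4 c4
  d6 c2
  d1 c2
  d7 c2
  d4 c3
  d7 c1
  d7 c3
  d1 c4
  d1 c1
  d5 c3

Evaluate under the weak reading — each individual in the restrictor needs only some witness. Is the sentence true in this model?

"it" takes "a clue" as antecedent — a donkey pronoun bound across the clause boundary.
Weak reading: every detective d with some noticed-clue has at least one noticed-clue c such that logged(d,c) ∧ photographed(d,c).
Per detective: d1:✓  d4:✓  d5:✓  d6:✗  d7:✓
d6 has no witness among its noticed-clues.

False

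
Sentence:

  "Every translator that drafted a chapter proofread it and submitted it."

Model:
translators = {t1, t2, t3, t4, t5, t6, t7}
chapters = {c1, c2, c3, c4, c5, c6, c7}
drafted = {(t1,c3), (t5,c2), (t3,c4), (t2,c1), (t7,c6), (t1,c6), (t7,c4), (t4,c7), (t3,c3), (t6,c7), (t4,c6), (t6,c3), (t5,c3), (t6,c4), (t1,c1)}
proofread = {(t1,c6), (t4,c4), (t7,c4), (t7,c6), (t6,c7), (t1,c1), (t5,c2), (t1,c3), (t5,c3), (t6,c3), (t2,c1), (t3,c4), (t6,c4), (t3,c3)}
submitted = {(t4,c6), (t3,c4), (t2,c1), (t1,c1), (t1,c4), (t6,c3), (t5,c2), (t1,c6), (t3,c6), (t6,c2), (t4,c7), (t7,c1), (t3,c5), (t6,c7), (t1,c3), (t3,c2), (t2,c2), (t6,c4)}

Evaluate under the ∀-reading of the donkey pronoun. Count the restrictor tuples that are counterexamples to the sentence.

6

"it" takes "a chapter" as antecedent — a donkey pronoun bound across the clause boundary.
Strong reading: for every (t,c) with drafted(t,c), proofread(t,c) ∧ submitted(t,c).
Restrictor pairs: (t1,c1) ✓  (t1,c3) ✓  (t1,c6) ✓  (t2,c1) ✓  (t3,c3) ✗  (t3,c4) ✓  (t4,c6) ✗  (t4,c7) ✗  (t5,c2) ✓  (t5,c3) ✗  (t6,c3) ✓  (t6,c4) ✓  (t6,c7) ✓  (t7,c4) ✗  (t7,c6) ✗
Counterexamples (restrictor pairs failing the scope): 6.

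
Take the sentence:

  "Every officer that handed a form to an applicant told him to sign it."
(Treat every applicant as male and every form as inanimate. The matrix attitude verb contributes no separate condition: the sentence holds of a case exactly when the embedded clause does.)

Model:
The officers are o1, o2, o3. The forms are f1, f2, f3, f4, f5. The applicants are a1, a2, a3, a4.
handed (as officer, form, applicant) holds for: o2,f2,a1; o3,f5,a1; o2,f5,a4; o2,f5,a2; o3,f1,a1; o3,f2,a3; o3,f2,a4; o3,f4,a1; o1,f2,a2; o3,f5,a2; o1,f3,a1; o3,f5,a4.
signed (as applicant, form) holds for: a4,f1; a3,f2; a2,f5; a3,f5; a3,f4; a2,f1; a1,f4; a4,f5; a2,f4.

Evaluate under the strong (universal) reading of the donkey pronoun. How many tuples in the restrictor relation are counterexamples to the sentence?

6

"him" takes "an applicant" as antecedent and "it" takes "a form"; both are donkey pronouns co-varying with the restrictor.
Strong reading: for every (o,f,a) with handed(o,f,a), signed(a,f).
Restrictor triples: (o1,f2,a2)→signed(a2,f2) ✗  (o1,f3,a1)→signed(a1,f3) ✗  (o2,f2,a1)→signed(a1,f2) ✗  (o2,f5,a2)→signed(a2,f5) ✓  (o2,f5,a4)→signed(a4,f5) ✓  (o3,f1,a1)→signed(a1,f1) ✗  (o3,f2,a3)→signed(a3,f2) ✓  (o3,f2,a4)→signed(a4,f2) ✗  (o3,f4,a1)→signed(a1,f4) ✓  (o3,f5,a1)→signed(a1,f5) ✗  (o3,f5,a2)→signed(a2,f5) ✓  (o3,f5,a4)→signed(a4,f5) ✓
Counterexamples (restrictor triples failing the scope): 6.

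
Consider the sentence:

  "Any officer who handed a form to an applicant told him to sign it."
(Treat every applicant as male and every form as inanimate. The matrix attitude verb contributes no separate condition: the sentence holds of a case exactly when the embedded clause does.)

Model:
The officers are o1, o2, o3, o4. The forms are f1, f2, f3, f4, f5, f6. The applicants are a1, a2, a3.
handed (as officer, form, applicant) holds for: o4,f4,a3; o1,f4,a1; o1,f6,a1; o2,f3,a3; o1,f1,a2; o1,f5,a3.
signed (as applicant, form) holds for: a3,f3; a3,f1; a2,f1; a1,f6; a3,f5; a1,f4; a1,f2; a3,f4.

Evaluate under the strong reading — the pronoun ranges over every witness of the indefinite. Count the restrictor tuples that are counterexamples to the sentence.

0

"him" takes "an applicant" as antecedent and "it" takes "a form"; both are donkey pronouns co-varying with the restrictor.
Strong reading: for every (o,f,a) with handed(o,f,a), signed(a,f).
Restrictor triples: (o1,f1,a2)→signed(a2,f1) ✓  (o1,f4,a1)→signed(a1,f4) ✓  (o1,f5,a3)→signed(a3,f5) ✓  (o1,f6,a1)→signed(a1,f6) ✓  (o2,f3,a3)→signed(a3,f3) ✓  (o4,f4,a3)→signed(a3,f4) ✓
Counterexamples (restrictor triples failing the scope): 0.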